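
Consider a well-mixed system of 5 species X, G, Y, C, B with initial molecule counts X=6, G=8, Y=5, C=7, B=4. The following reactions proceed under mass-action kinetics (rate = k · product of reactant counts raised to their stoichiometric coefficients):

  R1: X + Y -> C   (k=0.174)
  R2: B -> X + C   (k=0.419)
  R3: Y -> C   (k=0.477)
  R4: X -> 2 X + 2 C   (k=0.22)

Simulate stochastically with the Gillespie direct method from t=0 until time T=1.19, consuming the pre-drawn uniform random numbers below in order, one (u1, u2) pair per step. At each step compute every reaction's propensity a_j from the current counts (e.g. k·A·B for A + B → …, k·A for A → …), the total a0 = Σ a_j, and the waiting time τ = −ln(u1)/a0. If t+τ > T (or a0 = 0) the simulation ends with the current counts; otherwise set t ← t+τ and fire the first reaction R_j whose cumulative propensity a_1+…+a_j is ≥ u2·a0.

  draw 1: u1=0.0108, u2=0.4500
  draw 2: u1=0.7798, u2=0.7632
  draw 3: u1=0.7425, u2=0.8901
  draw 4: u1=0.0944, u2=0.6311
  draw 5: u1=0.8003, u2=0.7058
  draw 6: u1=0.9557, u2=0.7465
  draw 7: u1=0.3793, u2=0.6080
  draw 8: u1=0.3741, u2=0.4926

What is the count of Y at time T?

t=0.000: X=6 G=8 Y=5 C=7 B=4
Draw 1: a1=5.220, a2=1.676, a3=2.385, a4=1.320, a0=10.601; τ=−ln(0.0108)/10.601=0.427 → t=0.427; u2·a0=0.4500·10.601=4.770 ≤ a1=5.220 → R1 fires; X=5 G=8 Y=4 C=8 B=4
Draw 2: a1=3.480, a2=1.676, a3=1.908, a4=1.100, a0=8.164; τ=−ln(0.7798)/8.164=0.030 → t=0.458; u2·a0=0.7632·8.164=6.231; a1+a2=5.156 < 6.231 ≤ a1+…+a3=7.064 → R3 fires; X=5 G=8 Y=3 C=9 B=4
Draw 3: a1=2.610, a2=1.676, a3=1.431, a4=1.100, a0=6.817; τ=−ln(0.7425)/6.817=0.044 → t=0.501; u2·a0=0.8901·6.817=6.068; a1+…+a3=5.717 < 6.068 ≤ a1+…+a4=6.817 → R4 fires; X=6 G=8 Y=3 C=11 B=4
Draw 4: a1=3.132, a2=1.676, a3=1.431, a4=1.320, a0=7.559; τ=−ln(0.0944)/7.559=0.312 → t=0.814; u2·a0=0.6311·7.559=4.770; a1=3.132 < 4.770 ≤ a1+a2=4.808 → R2 fires; X=7 G=8 Y=3 C=12 B=3
Draw 5: a1=3.654, a2=1.257, a3=1.431, a4=1.540, a0=7.882; τ=−ln(0.8003)/7.882=0.028 → t=0.842; u2·a0=0.7058·7.882=5.563; a1+a2=4.911 < 5.563 ≤ a1+…+a3=6.342 → R3 fires; X=7 G=8 Y=2 C=13 B=3
Draw 6: a1=2.436, a2=1.257, a3=0.954, a4=1.540, a0=6.187; τ=−ln(0.9557)/6.187=0.007 → t=0.849; u2·a0=0.7465·6.187=4.619; a1+a2=3.693 < 4.619 ≤ a1+…+a3=4.647 → R3 fires; X=7 G=8 Y=1 C=14 B=3
Draw 7: a1=1.218, a2=1.257, a3=0.477, a4=1.540, a0=4.492; τ=−ln(0.3793)/4.492=0.216 → t=1.065; u2·a0=0.6080·4.492=2.731; a1+a2=2.475 < 2.731 ≤ a1+…+a3=2.952 → R3 fires; X=7 G=8 Y=0 C=15 B=3
Draw 8: a1=0.000, a2=1.257, a3=0.000, a4=1.540, a0=2.797; τ=−ln(0.3741)/2.797=0.352 → t=1.416 > T=1.19: stop.
Read off Y at T=1.19: 0

Y at T = 0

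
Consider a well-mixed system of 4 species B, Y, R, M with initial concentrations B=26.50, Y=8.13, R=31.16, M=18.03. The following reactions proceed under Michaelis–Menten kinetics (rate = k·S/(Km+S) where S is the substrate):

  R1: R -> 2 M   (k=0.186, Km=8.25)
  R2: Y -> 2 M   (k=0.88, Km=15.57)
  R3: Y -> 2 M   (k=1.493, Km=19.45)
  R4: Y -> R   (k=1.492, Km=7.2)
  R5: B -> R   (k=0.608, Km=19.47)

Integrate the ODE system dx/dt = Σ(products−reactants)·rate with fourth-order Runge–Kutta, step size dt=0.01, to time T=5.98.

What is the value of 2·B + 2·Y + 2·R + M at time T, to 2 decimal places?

Check how each reaction changes W = 2·B + 2·Y + 2·R + M (weight of products minus weight of reactants):
R1: R -> 2 M: (1·2) − (2·1) = 2 − 2 = 0
R2: Y -> 2 M: (1·2) − (2·1) = 2 − 2 = 0
R3: Y -> 2 M: (1·2) − (2·1) = 2 − 2 = 0
R4: Y -> R: (2·1) − (2·1) = 2 − 2 = 0
R5: B -> R: (2·1) − (2·1) = 2 − 2 = 0
Every reaction leaves W unchanged, so W is conserved and no simulation is needed: W(T) = W(0) = 2·26.50 + 2·8.13 + 2·31.16 + 18.03 = 149.61

Value at T = 149.61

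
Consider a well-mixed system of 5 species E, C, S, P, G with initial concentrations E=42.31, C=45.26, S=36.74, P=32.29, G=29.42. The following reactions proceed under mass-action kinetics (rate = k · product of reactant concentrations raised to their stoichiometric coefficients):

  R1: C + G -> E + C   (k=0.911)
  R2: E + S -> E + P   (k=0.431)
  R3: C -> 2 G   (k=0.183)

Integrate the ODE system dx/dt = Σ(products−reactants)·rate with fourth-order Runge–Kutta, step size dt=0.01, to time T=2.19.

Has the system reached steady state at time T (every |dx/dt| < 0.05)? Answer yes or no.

Steady state at T: no

RK4 with dt=0.01: 219 steps to T=2.19. Trajectory (selected grid times):
t=0.00: E=42.31 C=45.26 S=36.74 P=32.29 G=29.42
t=0.24: E=75.22 C=43.32 S=0.03 P=69.00 G=0.40
t=0.49: E=79.09 C=41.38 S=0.00 P=69.03 G=0.40
t=0.73: E=82.65 C=39.60 S=0.00 P=69.03 G=0.40
t=0.97: E=86.05 C=37.90 S=0.00 P=69.03 G=0.40
t=1.22: E=89.44 C=36.20 S=0.00 P=69.03 G=0.40
t=1.46: E=92.55 C=34.65 S=0.00 P=69.03 G=0.40
t=1.70: E=95.53 C=33.16 S=0.00 P=69.03 G=0.40
t=1.95: E=98.50 C=31.68 S=0.00 P=69.03 G=0.40
t=2.19: E=101.22 C=30.32 S=0.00 P=69.03 G=0.40
Rates at T: R1=11.0954, R2=0.0000, R3=5.5477
dx/dt at T (Σ net stoichiometry × rate): E=+11.0954, C=-5.5477, S=-0.0000, P=+0.0000, G=+0.0000
Largest |dx/dt| is |+11.0954| (E) ≥ 0.05 → not steady.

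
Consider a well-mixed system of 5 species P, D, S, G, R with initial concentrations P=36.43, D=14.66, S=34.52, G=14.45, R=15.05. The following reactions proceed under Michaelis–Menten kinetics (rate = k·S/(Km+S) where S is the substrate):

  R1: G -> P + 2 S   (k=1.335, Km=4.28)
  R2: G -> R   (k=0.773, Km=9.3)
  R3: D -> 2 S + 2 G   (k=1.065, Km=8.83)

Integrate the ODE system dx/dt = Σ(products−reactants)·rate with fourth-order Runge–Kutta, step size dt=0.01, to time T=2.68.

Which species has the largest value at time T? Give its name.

Dominant species at T: S

RK4 with dt=0.01: 268 steps to T=2.68. Trajectory (selected grid times):
t=0.00: P=36.43 D=14.66 S=34.52 G=14.45 R=15.05
t=0.30: P=36.74 D=14.46 S=35.54 G=14.40 R=15.19
t=0.60: P=37.05 D=14.26 S=36.55 G=14.34 R=15.33
t=0.89: P=37.35 D=14.07 S=37.53 G=14.29 R=15.47
t=1.19: P=37.65 D=13.88 S=38.53 G=14.23 R=15.61
t=1.49: P=37.96 D=13.68 S=39.54 G=14.18 R=15.75
t=1.79: P=38.27 D=13.49 S=40.54 G=14.12 R=15.89
t=2.08: P=38.57 D=13.30 S=41.51 G=14.06 R=16.02
t=2.38: P=38.87 D=13.11 S=42.50 G=13.99 R=16.16
t=2.68: P=39.18 D=12.92 S=43.50 G=13.93 R=16.30
At T=2.68: P=39.18 D=12.92 S=43.50 G=13.93 R=16.30; the largest is S.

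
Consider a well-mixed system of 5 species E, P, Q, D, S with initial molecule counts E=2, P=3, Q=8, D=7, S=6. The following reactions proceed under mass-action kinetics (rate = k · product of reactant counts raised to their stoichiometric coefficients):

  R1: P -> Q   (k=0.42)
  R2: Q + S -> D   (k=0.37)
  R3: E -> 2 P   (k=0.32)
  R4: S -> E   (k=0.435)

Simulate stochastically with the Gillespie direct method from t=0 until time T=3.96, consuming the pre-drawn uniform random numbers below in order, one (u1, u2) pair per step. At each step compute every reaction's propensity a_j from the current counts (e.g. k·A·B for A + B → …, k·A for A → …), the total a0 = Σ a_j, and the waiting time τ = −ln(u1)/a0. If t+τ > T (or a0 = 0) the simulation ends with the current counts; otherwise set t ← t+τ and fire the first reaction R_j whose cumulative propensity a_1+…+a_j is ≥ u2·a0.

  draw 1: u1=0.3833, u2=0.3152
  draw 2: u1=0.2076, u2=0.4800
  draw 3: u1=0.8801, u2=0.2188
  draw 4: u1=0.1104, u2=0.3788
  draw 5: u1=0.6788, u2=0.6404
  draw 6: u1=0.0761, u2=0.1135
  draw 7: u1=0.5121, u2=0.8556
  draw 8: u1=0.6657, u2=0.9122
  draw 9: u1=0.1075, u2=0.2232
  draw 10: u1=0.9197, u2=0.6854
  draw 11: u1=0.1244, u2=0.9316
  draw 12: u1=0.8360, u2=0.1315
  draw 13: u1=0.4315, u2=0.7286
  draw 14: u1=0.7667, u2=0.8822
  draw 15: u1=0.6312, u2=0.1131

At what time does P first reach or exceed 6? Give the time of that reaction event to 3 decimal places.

Threshold first reached at t = 3.380

t=0.000: E=2 P=3 Q=8 D=7 S=6
Draw 1: a1=1.260, a2=17.760, a3=0.640, a4=2.610, a0=22.270; τ=−ln(0.3833)/22.270=0.043 → t=0.043; u2·a0=0.3152·22.270=7.020; a1=1.260 < 7.020 ≤ a1+a2=19.020 → R2 fires; E=2 P=3 Q=7 D=8 S=5
Draw 2: a1=1.260, a2=12.950, a3=0.640, a4=2.175, a0=17.025; τ=−ln(0.2076)/17.025=0.092 → t=0.135; u2·a0=0.4800·17.025=8.172; a1=1.260 < 8.172 ≤ a1+a2=14.210 → R2 fires; E=2 P=3 Q=6 D=9 S=4
Draw 3: a1=1.260, a2=8.880, a3=0.640, a4=1.740, a0=12.520; τ=−ln(0.8801)/12.520=0.010 → t=0.146; u2·a0=0.2188·12.520=2.739; a1=1.260 < 2.739 ≤ a1+a2=10.140 → R2 fires; E=2 P=3 Q=5 D=10 S=3
Draw 4: a1=1.260, a2=5.550, a3=0.640, a4=1.305, a0=8.755; τ=−ln(0.1104)/8.755=0.252 → t=0.397; u2·a0=0.3788·8.755=3.316; a1=1.260 < 3.316 ≤ a1+a2=6.810 → R2 fires; E=2 P=3 Q=4 D=11 S=2
Draw 5: a1=1.260, a2=2.960, a3=0.640, a4=0.870, a0=5.730; τ=−ln(0.6788)/5.730=0.068 → t=0.465; u2·a0=0.6404·5.730=3.669; a1=1.260 < 3.669 ≤ a1+a2=4.220 → R2 fires; E=2 P=3 Q=3 D=12 S=1
Draw 6: a1=1.260, a2=1.110, a3=0.640, a4=0.435, a0=3.445; τ=−ln(0.0761)/3.445=0.748 → t=1.213; u2·a0=0.1135·3.445=0.391 ≤ a1=1.260 → R1 fires; E=2 P=2 Q=4 D=12 S=1
Draw 7: a1=0.840, a2=1.480, a3=0.640, a4=0.435, a0=3.395; τ=−ln(0.5121)/3.395=0.197 → t=1.410; u2·a0=0.8556·3.395=2.905; a1+a2=2.320 < 2.905 ≤ a1+…+a3=2.960 → R3 fires; E=1 P=4 Q=4 D=12 S=1
Draw 8: a1=1.680, a2=1.480, a3=0.320, a4=0.435, a0=3.915; τ=−ln(0.6657)/3.915=0.104 → t=1.514; u2·a0=0.9122·3.915=3.571; a1+…+a3=3.480 < 3.571 ≤ a1+…+a4=3.915 → R4 fires; E=2 P=4 Q=4 D=12 S=0
Draw 9: a1=1.680, a2=0.000, a3=0.640, a4=0.000, a0=2.320; τ=−ln(0.1075)/2.320=0.961 → t=2.475; u2·a0=0.2232·2.320=0.518 ≤ a1=1.680 → R1 fires; E=2 P=3 Q=5 D=12 S=0
Draw 10: a1=1.260, a2=0.000, a3=0.640, a4=0.000, a0=1.900; τ=−ln(0.9197)/1.900=0.044 → t=2.519; u2·a0=0.6854·1.900=1.302; a1+a2=1.260 < 1.302 ≤ a1+…+a3=1.900 → R3 fires; E=1 P=5 Q=5 D=12 S=0
Draw 11: a1=2.100, a2=0.000, a3=0.320, a4=0.000, a0=2.420; τ=−ln(0.1244)/2.420=0.861 → t=3.380; u2·a0=0.9316·2.420=2.254; a1+a2=2.100 < 2.254 ≤ a1+…+a3=2.420 → R3 fires; E=0 P=7 Q=5 D=12 S=0
Draw 12: a1=2.940, a2=0.000, a3=0.000, a4=0.000, a0=2.940; τ=−ln(0.8360)/2.940=0.061 → t=3.441; u2·a0=0.1315·2.940=0.387 ≤ a1=2.940 → R1 fires; E=0 P=6 Q=6 D=12 S=0
Draw 13: a1=2.520, a2=0.000, a3=0.000, a4=0.000, a0=2.520; τ=−ln(0.4315)/2.520=0.334 → t=3.775; u2·a0=0.7286·2.520=1.836 ≤ a1=2.520 → R1 fires; E=0 P=5 Q=7 D=12 S=0
Draw 14: a1=2.100, a2=0.000, a3=0.000, a4=0.000, a0=2.100; τ=−ln(0.7667)/2.100=0.127 → t=3.901; u2·a0=0.8822·2.100=1.853 ≤ a1=2.100 → R1 fires; E=0 P=4 Q=8 D=12 S=0
Draw 15: a1=1.680, a2=0.000, a3=0.000, a4=0.000, a0=1.680; τ=−ln(0.6312)/1.680=0.274 → t=4.175 > T=3.96: stop.
P first becomes ≥ 6 when it reaches 7 at the event at t=3.380.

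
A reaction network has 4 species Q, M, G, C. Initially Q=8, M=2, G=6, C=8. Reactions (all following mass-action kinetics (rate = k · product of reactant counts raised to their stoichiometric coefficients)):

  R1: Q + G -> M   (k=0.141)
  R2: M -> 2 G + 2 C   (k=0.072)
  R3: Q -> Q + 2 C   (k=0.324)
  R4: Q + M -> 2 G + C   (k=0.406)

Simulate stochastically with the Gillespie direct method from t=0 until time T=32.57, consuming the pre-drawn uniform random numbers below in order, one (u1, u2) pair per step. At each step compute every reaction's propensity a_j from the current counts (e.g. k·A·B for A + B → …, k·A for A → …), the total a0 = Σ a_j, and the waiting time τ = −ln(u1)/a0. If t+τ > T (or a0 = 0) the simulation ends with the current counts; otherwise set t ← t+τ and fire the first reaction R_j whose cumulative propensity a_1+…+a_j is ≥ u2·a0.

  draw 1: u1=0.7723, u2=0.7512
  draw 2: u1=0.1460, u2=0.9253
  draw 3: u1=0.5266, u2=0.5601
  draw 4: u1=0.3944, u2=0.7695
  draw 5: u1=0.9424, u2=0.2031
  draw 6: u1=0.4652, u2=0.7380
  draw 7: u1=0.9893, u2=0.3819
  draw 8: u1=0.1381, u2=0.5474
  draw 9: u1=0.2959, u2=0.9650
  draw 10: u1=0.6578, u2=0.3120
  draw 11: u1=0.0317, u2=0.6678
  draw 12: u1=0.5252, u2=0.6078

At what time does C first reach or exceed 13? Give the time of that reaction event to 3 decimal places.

t=0.000: Q=8 M=2 G=6 C=8
Draw 1: a1=6.768, a2=0.144, a3=2.592, a4=6.496, a0=16.000; τ=−ln(0.7723)/16.000=0.016 → t=0.016; u2·a0=0.7512·16.000=12.019; a1+…+a3=9.504 < 12.019 ≤ a1+…+a4=16.000 → R4 fires; Q=7 M=1 G=8 C=9
Draw 2: a1=7.896, a2=0.072, a3=2.268, a4=2.842, a0=13.078; τ=−ln(0.1460)/13.078=0.147 → t=0.163; u2·a0=0.9253·13.078=12.101; a1+…+a3=10.236 < 12.101 ≤ a1+…+a4=13.078 → R4 fires; Q=6 M=0 G=10 C=10
Draw 3: a1=8.460, a2=0.000, a3=1.944, a4=0.000, a0=10.404; τ=−ln(0.5266)/10.404=0.062 → t=0.225; u2·a0=0.5601·10.404=5.827 ≤ a1=8.460 → R1 fires; Q=5 M=1 G=9 C=10
Draw 4: a1=6.345, a2=0.072, a3=1.620, a4=2.030, a0=10.067; τ=−ln(0.3944)/10.067=0.092 → t=0.317; u2·a0=0.7695·10.067=7.747; a1+a2=6.417 < 7.747 ≤ a1+…+a3=8.037 → R3 fires; Q=5 M=1 G=9 C=12
Draw 5: a1=6.345, a2=0.072, a3=1.620, a4=2.030, a0=10.067; τ=−ln(0.9424)/10.067=0.006 → t=0.323; u2·a0=0.2031·10.067=2.045 ≤ a1=6.345 → R1 fires; Q=4 M=2 G=8 C=12
Draw 6: a1=4.512, a2=0.144, a3=1.296, a4=3.248, a0=9.200; τ=−ln(0.4652)/9.200=0.083 → t=0.406; u2·a0=0.7380·9.200=6.790; a1+…+a3=5.952 < 6.790 ≤ a1+…+a4=9.200 → R4 fires; Q=3 M=1 G=10 C=13
Draw 7: a1=4.230, a2=0.072, a3=0.972, a4=1.218, a0=6.492; τ=−ln(0.9893)/6.492=0.002 → t=0.408; u2·a0=0.3819·6.492=2.479 ≤ a1=4.230 → R1 fires; Q=2 M=2 G=9 C=13
Draw 8: a1=2.538, a2=0.144, a3=0.648, a4=1.624, a0=4.954; τ=−ln(0.1381)/4.954=0.400 → t=0.808; u2·a0=0.5474·4.954=2.712; a1+a2=2.682 < 2.712 ≤ a1+…+a3=3.330 → R3 fires; Q=2 M=2 G=9 C=15
Draw 9: a1=2.538, a2=0.144, a3=0.648, a4=1.624, a0=4.954; τ=−ln(0.2959)/4.954=0.246 → t=1.054; u2·a0=0.9650·4.954=4.781; a1+…+a3=3.330 < 4.781 ≤ a1+…+a4=4.954 → R4 fires; Q=1 M=1 G=11 C=16
Draw 10: a1=1.551, a2=0.072, a3=0.324, a4=0.406, a0=2.353; τ=−ln(0.6578)/2.353=0.178 → t=1.232; u2·a0=0.3120·2.353=0.734 ≤ a1=1.551 → R1 fires; Q=0 M=2 G=10 C=16
Draw 11: a1=0.000, a2=0.144, a3=0.000, a4=0.000, a0=0.144; τ=−ln(0.0317)/0.144=23.968 → t=25.200; u2·a0=0.6678·0.144=0.096; a1=0.000 < 0.096 ≤ a1+a2=0.144 → R2 fires; Q=0 M=1 G=12 C=18
Draw 12: a1=0.000, a2=0.072, a3=0.000, a4=0.000, a0=0.072; τ=−ln(0.5252)/0.072=8.944 → t=34.144 > T=32.57: stop.
C first becomes ≥ 13 when it reaches 13 at the event at t=0.406.

Threshold first reached at t = 0.406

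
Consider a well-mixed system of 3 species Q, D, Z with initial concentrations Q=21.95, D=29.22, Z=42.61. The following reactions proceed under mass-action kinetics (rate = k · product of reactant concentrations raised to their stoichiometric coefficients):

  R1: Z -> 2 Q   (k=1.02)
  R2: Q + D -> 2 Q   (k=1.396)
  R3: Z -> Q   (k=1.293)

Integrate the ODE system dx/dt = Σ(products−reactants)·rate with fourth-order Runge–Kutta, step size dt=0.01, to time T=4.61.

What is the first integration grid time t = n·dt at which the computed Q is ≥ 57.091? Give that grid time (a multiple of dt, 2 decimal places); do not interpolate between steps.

Threshold first reached at t = 0.06

RK4 with dt=0.01: 461 steps to T=4.61. Trajectory (selected grid times):
t=0.00: Q=21.95 D=29.22 Z=42.61
t=0.05: Q=56.46 D=1.42 Z=37.96
t=0.06: Q=58.49 D=0.64 Z=37.09
t=0.51: Q=93.70 D=0.00 Z=13.10
t=1.02: Q=106.77 D=0.00 Z=4.03
t=1.54: Q=110.83 D=0.00 Z=1.21
t=2.05: Q=112.03 D=0.00 Z=0.37
t=2.56: Q=112.41 D=0.00 Z=0.11
t=3.07: Q=112.52 D=0.00 Z=0.04
t=3.59: Q=112.56 D=0.00 Z=0.01
t=4.10: Q=112.57 D=0.00 Z=0.00
t=4.61: Q=112.57 D=0.00 Z=0.00
Q(0.05)=56.455 < 57.091 but Q(0.06)=58.486 ≥ 57.091, so the first grid time is t=0.06.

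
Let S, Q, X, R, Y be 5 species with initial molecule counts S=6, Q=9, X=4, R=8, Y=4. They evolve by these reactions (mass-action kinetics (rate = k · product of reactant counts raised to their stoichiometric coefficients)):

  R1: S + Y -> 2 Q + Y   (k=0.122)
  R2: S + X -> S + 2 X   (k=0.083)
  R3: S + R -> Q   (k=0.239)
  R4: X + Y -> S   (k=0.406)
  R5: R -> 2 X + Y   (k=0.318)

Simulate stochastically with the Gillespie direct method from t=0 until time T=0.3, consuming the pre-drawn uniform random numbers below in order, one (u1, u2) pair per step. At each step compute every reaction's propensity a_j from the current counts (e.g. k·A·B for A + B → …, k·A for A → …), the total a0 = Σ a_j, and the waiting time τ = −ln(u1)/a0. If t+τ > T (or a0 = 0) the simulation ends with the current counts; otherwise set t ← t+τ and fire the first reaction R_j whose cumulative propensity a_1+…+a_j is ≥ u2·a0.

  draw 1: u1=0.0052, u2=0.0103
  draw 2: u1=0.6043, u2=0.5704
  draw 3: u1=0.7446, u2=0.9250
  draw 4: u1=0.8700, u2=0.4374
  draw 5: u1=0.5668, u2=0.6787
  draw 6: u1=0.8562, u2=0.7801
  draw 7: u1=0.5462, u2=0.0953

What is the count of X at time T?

t=0.000: S=6 Q=9 X=4 R=8 Y=4
Draw 1: a1=2.928, a2=1.992, a3=11.472, a4=6.496, a5=2.544, a0=25.432; τ=−ln(0.0052)/25.432=0.207 → t=0.207; u2·a0=0.0103·25.432=0.262 ≤ a1=2.928 → R1 fires; S=5 Q=11 X=4 R=8 Y=4
Draw 2: a1=2.440, a2=1.660, a3=9.560, a4=6.496, a5=2.544, a0=22.700; τ=−ln(0.6043)/22.700=0.022 → t=0.229; u2·a0=0.5704·22.700=12.948; a1+a2=4.100 < 12.948 ≤ a1+…+a3=13.660 → R3 fires; S=4 Q=12 X=4 R=7 Y=4
Draw 3: a1=1.952, a2=1.328, a3=6.692, a4=6.496, a5=2.226, a0=18.694; τ=−ln(0.7446)/18.694=0.016 → t=0.245; u2·a0=0.9250·18.694=17.292; a1+…+a4=16.468 < 17.292 ≤ a1+…+a5=18.694 → R5 fires; S=4 Q=12 X=6 R=6 Y=5
Draw 4: a1=2.440, a2=1.992, a3=5.736, a4=12.180, a5=1.908, a0=24.256; τ=−ln(0.8700)/24.256=0.006 → t=0.250; u2·a0=0.4374·24.256=10.610; a1+…+a3=10.168 < 10.610 ≤ a1+…+a4=22.348 → R4 fires; S=5 Q=12 X=5 R=6 Y=4
Draw 5: a1=2.440, a2=2.075, a3=7.170, a4=8.120, a5=1.908, a0=21.713; τ=−ln(0.5668)/21.713=0.026 → t=0.277; u2·a0=0.6787·21.713=14.737; a1+…+a3=11.685 < 14.737 ≤ a1+…+a4=19.805 → R4 fires; S=6 Q=12 X=4 R=6 Y=3
Draw 6: a1=2.196, a2=1.992, a3=8.604, a4=4.872, a5=1.908, a0=19.572; τ=−ln(0.8562)/19.572=0.008 → t=0.285; u2·a0=0.7801·19.572=15.268; a1+…+a3=12.792 < 15.268 ≤ a1+…+a4=17.664 → R4 fires; S=7 Q=12 X=3 R=6 Y=2
Draw 7: a1=1.708, a2=1.743, a3=10.038, a4=2.436, a5=1.908, a0=17.833; τ=−ln(0.5462)/17.833=0.034 → t=0.318 > T=0.3: stop.
Read off X at T=0.3: 3

X at T = 3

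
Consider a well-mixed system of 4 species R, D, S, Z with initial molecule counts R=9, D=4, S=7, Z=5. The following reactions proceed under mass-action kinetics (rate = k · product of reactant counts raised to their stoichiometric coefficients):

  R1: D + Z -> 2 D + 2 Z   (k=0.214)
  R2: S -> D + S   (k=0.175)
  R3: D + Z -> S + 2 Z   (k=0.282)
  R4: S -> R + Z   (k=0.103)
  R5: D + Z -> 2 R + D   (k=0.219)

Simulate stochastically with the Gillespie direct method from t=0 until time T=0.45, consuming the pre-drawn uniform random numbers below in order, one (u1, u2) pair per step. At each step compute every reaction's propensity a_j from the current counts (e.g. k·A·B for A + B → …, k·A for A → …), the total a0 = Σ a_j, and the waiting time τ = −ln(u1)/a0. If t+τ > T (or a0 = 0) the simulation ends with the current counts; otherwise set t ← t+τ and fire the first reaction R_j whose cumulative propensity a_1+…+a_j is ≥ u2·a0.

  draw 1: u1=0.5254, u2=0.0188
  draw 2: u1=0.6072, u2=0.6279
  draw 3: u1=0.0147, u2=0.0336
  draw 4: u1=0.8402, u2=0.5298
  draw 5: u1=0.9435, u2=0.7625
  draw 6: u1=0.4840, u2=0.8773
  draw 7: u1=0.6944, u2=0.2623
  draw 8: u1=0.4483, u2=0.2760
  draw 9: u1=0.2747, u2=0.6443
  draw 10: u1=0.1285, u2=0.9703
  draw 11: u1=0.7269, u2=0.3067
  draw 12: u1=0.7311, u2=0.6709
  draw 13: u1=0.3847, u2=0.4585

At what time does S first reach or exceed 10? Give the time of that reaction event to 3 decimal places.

t=0.000: R=9 D=4 S=7 Z=5
Draw 1: a1=4.280, a2=1.225, a3=5.640, a4=0.721, a5=4.380, a0=16.246; τ=−ln(0.5254)/16.246=0.040 → t=0.040; u2·a0=0.0188·16.246=0.305 ≤ a1=4.280 → R1 fires; R=9 D=5 S=7 Z=6
Draw 2: a1=6.420, a2=1.225, a3=8.460, a4=0.721, a5=6.570, a0=23.396; τ=−ln(0.6072)/23.396=0.021 → t=0.061; u2·a0=0.6279·23.396=14.690; a1+a2=7.645 < 14.690 ≤ a1+…+a3=16.105 → R3 fires; R=9 D=4 S=8 Z=7
Draw 3: a1=5.992, a2=1.400, a3=7.896, a4=0.824, a5=6.132, a0=22.244; τ=−ln(0.0147)/22.244=0.190 → t=0.251; u2·a0=0.0336·22.244=0.747 ≤ a1=5.992 → R1 fires; R=9 D=5 S=8 Z=8
Draw 4: a1=8.560, a2=1.400, a3=11.280, a4=0.824, a5=8.760, a0=30.824; τ=−ln(0.8402)/30.824=0.006 → t=0.256; u2·a0=0.5298·30.824=16.331; a1+a2=9.960 < 16.331 ≤ a1+…+a3=21.240 → R3 fires; R=9 D=4 S=9 Z=9
Draw 5: a1=7.704, a2=1.575, a3=10.152, a4=0.927, a5=7.884, a0=28.242; τ=−ln(0.9435)/28.242=0.002 → t=0.258; u2·a0=0.7625·28.242=21.535; a1+…+a4=20.358 < 21.535 ≤ a1+…+a5=28.242 → R5 fires; R=11 D=4 S=9 Z=8
Draw 6: a1=6.848, a2=1.575, a3=9.024, a4=0.927, a5=7.008, a0=25.382; τ=−ln(0.4840)/25.382=0.029 → t=0.287; u2·a0=0.8773·25.382=22.268; a1+…+a4=18.374 < 22.268 ≤ a1+…+a5=25.382 → R5 fires; R=13 D=4 S=9 Z=7
Draw 7: a1=5.992, a2=1.575, a3=7.896, a4=0.927, a5=6.132, a0=22.522; τ=−ln(0.6944)/22.522=0.016 → t=0.303; u2·a0=0.2623·22.522=5.908 ≤ a1=5.992 → R1 fires; R=13 D=5 S=9 Z=8
Draw 8: a1=8.560, a2=1.575, a3=11.280, a4=0.927, a5=8.760, a0=31.102; τ=−ln(0.4483)/31.102=0.026 → t=0.329; u2·a0=0.2760·31.102=8.584; a1=8.560 < 8.584 ≤ a1+a2=10.135 → R2 fires; R=13 D=6 S=9 Z=8
Draw 9: a1=10.272, a2=1.575, a3=13.536, a4=0.927, a5=10.512, a0=36.822; τ=−ln(0.2747)/36.822=0.035 → t=0.364; u2·a0=0.6443·36.822=23.724; a1+a2=11.847 < 23.724 ≤ a1+…+a3=25.383 → R3 fires; R=13 D=5 S=10 Z=9
Draw 10: a1=9.630, a2=1.750, a3=12.690, a4=1.030, a5=9.855, a0=34.955; τ=−ln(0.1285)/34.955=0.059 → t=0.423; u2·a0=0.9703·34.955=33.917; a1+…+a4=25.100 < 33.917 ≤ a1+…+a5=34.955 → R5 fires; R=15 D=5 S=10 Z=8
Draw 11: a1=8.560, a2=1.750, a3=11.280, a4=1.030, a5=8.760, a0=31.380; τ=−ln(0.7269)/31.380=0.010 → t=0.433; u2·a0=0.3067·31.380=9.624; a1=8.560 < 9.624 ≤ a1+a2=10.310 → R2 fires; R=15 D=6 S=10 Z=8
Draw 12: a1=10.272, a2=1.750, a3=13.536, a4=1.030, a5=10.512, a0=37.100; τ=−ln(0.7311)/37.100=0.008 → t=0.441; u2·a0=0.6709·37.100=24.890; a1+a2=12.022 < 24.890 ≤ a1+…+a3=25.558 → R3 fires; R=15 D=5 S=11 Z=9
Draw 13: a1=9.630, a2=1.925, a3=12.690, a4=1.133, a5=9.855, a0=35.233; τ=−ln(0.3847)/35.233=0.027 → t=0.468 > T=0.45: stop.
S first becomes ≥ 10 when it reaches 10 at the event at t=0.364.

Threshold first reached at t = 0.364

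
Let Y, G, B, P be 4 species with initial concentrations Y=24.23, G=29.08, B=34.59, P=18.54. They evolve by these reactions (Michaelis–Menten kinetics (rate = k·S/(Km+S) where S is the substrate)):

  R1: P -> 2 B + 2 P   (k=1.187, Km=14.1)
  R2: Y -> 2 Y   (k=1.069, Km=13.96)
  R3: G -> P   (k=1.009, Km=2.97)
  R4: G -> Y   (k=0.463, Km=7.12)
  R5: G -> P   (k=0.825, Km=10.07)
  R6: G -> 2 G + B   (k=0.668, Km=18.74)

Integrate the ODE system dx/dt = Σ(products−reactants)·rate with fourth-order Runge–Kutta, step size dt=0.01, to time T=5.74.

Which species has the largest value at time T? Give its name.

RK4 with dt=0.01: 574 steps to T=5.74. Trajectory (selected grid times):
t=0.00: Y=24.23 G=29.08 B=34.59 P=18.54
t=0.64: Y=24.90 G=28.13 B=35.73 P=19.95
t=1.28: Y=25.58 G=27.17 B=36.88 P=21.38
t=1.91: Y=26.25 G=26.24 B=38.04 P=22.78
t=2.55: Y=26.93 G=25.30 B=39.24 P=24.21
t=3.19: Y=27.61 G=24.36 B=40.45 P=25.65
t=3.83: Y=28.30 G=23.43 B=41.68 P=27.09
t=4.46: Y=28.97 G=22.51 B=42.91 P=28.51
t=5.10: Y=29.66 G=21.59 B=44.16 P=29.96
t=5.74: Y=30.35 G=20.67 B=45.43 P=31.40
At T=5.74: Y=30.35 G=20.67 B=45.43 P=31.40; the largest is B.

Dominant species at T: B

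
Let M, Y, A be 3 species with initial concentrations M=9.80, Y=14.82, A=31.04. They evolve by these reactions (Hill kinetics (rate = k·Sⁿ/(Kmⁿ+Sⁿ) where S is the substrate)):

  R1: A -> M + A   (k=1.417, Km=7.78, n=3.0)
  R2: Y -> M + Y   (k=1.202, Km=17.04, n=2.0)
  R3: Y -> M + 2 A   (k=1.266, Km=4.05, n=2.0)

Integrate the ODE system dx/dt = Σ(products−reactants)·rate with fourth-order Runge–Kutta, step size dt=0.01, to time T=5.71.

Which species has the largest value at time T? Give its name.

RK4 with dt=0.01: 571 steps to T=5.71. Trajectory (selected grid times):
t=0.00: M=9.80 Y=14.82 A=31.04
t=0.63: M=11.74 Y=14.08 A=32.52
t=1.27: M=13.68 Y=13.34 A=34.01
t=1.90: M=15.57 Y=12.61 A=35.46
t=2.54: M=17.46 Y=11.88 A=36.92
t=3.17: M=19.29 Y=11.17 A=38.34
t=3.81: M=21.12 Y=10.46 A=39.76
t=4.44: M=22.89 Y=9.77 A=41.14
t=5.08: M=24.66 Y=9.09 A=42.51
t=5.71: M=26.36 Y=8.43 A=43.82
At T=5.71: M=26.36 Y=8.43 A=43.82; the largest is A.

Dominant species at T: A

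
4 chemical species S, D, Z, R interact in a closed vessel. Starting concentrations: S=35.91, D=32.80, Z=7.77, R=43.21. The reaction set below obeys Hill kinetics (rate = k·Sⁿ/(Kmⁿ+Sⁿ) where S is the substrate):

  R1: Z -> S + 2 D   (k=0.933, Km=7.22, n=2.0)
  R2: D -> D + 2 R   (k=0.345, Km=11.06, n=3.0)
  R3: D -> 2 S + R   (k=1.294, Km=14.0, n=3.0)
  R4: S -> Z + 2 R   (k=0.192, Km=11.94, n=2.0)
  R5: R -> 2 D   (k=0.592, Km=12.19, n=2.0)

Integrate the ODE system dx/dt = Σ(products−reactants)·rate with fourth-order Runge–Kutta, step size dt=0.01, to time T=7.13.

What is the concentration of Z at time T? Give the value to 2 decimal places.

Z at T = 5.94

RK4 with dt=0.01: 713 steps to T=7.13. Trajectory (selected grid times):
t=0.00: S=35.91 D=32.80 Z=7.77 R=43.21
t=0.79: S=38.06 D=33.50 Z=7.52 R=44.53
t=1.58: S=40.21 D=34.17 Z=7.28 R=45.85
t=2.38: S=42.38 D=34.83 Z=7.05 R=47.19
t=3.17: S=44.52 D=35.45 Z=6.84 R=48.53
t=3.96: S=46.65 D=36.05 Z=6.64 R=49.86
t=4.75: S=48.77 D=36.63 Z=6.45 R=51.21
t=5.55: S=50.91 D=37.20 Z=6.27 R=52.57
t=6.34: S=53.02 D=37.74 Z=6.10 R=53.91
t=7.13: S=55.13 D=38.26 Z=5.94 R=55.26
Read off Z at T=7.13: 5.94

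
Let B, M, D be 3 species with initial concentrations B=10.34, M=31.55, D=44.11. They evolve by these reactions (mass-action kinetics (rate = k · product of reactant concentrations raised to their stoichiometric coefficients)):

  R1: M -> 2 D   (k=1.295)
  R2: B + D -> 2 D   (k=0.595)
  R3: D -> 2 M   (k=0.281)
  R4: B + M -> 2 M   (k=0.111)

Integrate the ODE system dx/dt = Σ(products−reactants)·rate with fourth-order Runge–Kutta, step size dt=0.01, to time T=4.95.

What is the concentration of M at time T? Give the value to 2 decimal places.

M at T = 281.92

RK4 with dt=0.01: 495 steps to T=4.95. Trajectory (selected grid times):
t=0.00: B=10.34 M=31.55 D=44.11
t=0.55: B=0.00 M=32.02 D=87.15
t=1.10: B=0.00 M=39.08 D=121.12
t=1.65: B=0.00 M=50.92 D=162.89
t=2.20: B=0.00 M=67.45 D=217.40
t=2.75: B=0.00 M=89.71 D=289.65
t=3.30: B=0.00 M=119.41 D=385.75
t=3.85: B=0.00 M=159.00 D=513.67
t=4.40: B=0.00 M=211.72 D=684.00
t=4.95: B=0.00 M=281.92 D=910.81
Read off M at T=4.95: 281.92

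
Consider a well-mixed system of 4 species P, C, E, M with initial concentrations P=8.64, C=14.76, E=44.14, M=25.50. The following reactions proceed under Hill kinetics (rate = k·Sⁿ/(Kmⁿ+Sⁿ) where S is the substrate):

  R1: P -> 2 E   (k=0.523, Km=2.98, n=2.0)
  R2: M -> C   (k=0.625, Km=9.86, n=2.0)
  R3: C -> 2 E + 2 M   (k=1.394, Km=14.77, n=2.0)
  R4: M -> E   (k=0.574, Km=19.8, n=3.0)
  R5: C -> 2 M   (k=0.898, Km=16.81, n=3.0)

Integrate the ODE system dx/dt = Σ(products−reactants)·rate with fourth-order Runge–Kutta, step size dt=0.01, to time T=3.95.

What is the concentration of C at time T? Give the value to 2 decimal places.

RK4 with dt=0.01: 395 steps to T=3.95. Trajectory (selected grid times):
t=0.00: P=8.64 C=14.76 E=44.14 M=25.50
t=0.44: P=8.43 C=14.54 E=45.33 M=26.01
t=0.88: P=8.23 C=14.33 E=46.52 M=26.50
t=1.32: P=8.03 C=14.12 E=47.69 M=26.96
t=1.76: P=7.83 C=13.93 E=48.86 M=27.41
t=2.19: P=7.63 C=13.75 E=49.99 M=27.83
t=2.63: P=7.43 C=13.58 E=51.14 M=28.24
t=3.07: P=7.23 C=13.41 E=52.28 M=28.63
t=3.51: P=7.04 C=13.25 E=53.42 M=29.01
t=3.95: P=6.84 C=13.09 E=54.54 M=29.37
Read off C at T=3.95: 13.09

C at T = 13.09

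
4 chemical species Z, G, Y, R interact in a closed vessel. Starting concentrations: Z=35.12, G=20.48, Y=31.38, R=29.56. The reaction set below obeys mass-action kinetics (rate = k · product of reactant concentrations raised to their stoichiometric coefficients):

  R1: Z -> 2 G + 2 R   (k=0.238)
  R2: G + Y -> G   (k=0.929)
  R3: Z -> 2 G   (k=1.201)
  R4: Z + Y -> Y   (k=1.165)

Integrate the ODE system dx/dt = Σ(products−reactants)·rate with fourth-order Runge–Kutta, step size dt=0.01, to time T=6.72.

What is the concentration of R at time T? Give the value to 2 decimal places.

RK4 with dt=0.01: 672 steps to T=6.72. Trajectory (selected grid times):
t=0.00: Z=35.12 G=20.48 Y=31.38 R=29.56
t=0.75: Z=2.09 G=30.87 Y=0.00 R=31.28
t=1.49: Z=0.72 G=33.61 Y=0.00 R=31.73
t=2.24: Z=0.25 G=34.56 Y=0.00 R=31.89
t=2.99: Z=0.08 G=34.88 Y=0.00 R=31.94
t=3.73: Z=0.03 G=34.99 Y=0.00 R=31.96
t=4.48: Z=0.01 G=35.03 Y=0.00 R=31.97
t=5.23: Z=0.00 G=35.04 Y=0.00 R=31.97
t=5.97: Z=0.00 G=35.05 Y=0.00 R=31.97
t=6.72: Z=0.00 G=35.05 Y=0.00 R=31.97
Read off R at T=6.72: 31.97

R at T = 31.97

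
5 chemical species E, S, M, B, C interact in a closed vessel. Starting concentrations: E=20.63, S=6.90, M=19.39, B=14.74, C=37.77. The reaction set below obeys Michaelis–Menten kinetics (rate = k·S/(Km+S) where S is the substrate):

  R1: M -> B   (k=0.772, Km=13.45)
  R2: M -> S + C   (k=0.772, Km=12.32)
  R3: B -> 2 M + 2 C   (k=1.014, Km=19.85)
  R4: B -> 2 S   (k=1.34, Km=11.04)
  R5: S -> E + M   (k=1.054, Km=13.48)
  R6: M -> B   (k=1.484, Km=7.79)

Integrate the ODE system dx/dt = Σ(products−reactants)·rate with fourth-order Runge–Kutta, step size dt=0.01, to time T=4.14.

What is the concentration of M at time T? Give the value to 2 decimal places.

RK4 with dt=0.01: 414 steps to T=4.14. Trajectory (selected grid times):
t=0.00: E=20.63 S=6.90 M=19.39 B=14.74 C=37.77
t=0.46: E=20.80 S=7.65 M=19.05 B=14.88 C=38.39
t=0.92: E=20.98 S=8.40 M=18.72 B=15.02 C=39.00
t=1.38: E=21.17 S=9.13 M=18.42 B=15.15 C=39.62
t=1.84: E=21.37 S=9.86 M=18.13 B=15.27 C=40.23
t=2.30: E=21.58 S=10.57 M=17.85 B=15.39 C=40.85
t=2.76: E=21.80 S=11.29 M=17.59 B=15.50 C=41.47
t=3.22: E=22.02 S=11.99 M=17.35 B=15.61 C=42.09
t=3.68: E=22.25 S=12.69 M=17.11 B=15.71 C=42.71
t=4.14: E=22.49 S=13.38 M=16.89 B=15.81 C=43.32
Read off M at T=4.14: 16.89

M at T = 16.89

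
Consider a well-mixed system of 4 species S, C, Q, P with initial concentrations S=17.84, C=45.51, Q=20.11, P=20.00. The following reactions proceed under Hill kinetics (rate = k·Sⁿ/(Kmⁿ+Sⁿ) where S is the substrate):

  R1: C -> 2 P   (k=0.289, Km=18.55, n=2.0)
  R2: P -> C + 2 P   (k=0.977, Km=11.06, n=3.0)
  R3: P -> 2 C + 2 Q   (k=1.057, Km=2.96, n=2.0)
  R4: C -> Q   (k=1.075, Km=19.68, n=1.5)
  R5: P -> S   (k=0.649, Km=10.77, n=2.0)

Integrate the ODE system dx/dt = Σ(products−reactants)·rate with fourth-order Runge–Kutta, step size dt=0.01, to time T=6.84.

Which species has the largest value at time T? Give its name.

RK4 with dt=0.01: 684 steps to T=6.84. Trajectory (selected grid times):
t=0.00: S=17.84 C=45.51 Q=20.11 P=20.00
t=0.76: S=18.22 C=46.89 Q=22.32 P=19.84
t=1.52: S=18.60 C=48.25 Q=24.54 P=19.69
t=2.28: S=18.98 C=49.61 Q=26.76 P=19.54
t=3.04: S=19.36 C=50.96 Q=28.99 P=19.39
t=3.80: S=19.73 C=52.30 Q=31.22 P=19.25
t=4.56: S=20.11 C=53.63 Q=33.45 P=19.10
t=5.32: S=20.48 C=54.95 Q=35.69 P=18.96
t=6.08: S=20.86 C=56.27 Q=37.94 P=18.81
t=6.84: S=21.23 C=57.57 Q=40.18 P=18.67
At T=6.84: S=21.23 C=57.57 Q=40.18 P=18.67; the largest is C.

Dominant species at T: C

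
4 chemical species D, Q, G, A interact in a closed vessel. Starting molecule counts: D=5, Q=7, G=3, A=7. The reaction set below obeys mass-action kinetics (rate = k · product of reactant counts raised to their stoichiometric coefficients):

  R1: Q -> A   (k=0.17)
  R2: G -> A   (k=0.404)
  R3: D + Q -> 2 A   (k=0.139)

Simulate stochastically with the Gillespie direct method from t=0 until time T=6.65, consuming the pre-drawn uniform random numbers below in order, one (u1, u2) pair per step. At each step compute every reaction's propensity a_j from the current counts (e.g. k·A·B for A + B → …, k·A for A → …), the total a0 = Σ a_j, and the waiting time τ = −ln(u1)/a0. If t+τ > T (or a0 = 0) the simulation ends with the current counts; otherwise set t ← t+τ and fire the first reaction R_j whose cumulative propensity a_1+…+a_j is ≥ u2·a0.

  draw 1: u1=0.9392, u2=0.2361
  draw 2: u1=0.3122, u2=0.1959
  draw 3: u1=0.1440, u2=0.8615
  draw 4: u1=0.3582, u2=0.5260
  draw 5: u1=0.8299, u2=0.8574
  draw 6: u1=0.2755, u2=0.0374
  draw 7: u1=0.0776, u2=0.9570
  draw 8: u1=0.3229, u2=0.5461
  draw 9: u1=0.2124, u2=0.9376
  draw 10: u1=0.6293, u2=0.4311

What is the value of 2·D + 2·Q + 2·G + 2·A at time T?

Check how each reaction changes W = 2·D + 2·Q + 2·G + 2·A (weight of products minus weight of reactants):
R1: Q -> A: (2·1) − (2·1) = 2 − 2 = 0
R2: G -> A: (2·1) − (2·1) = 2 − 2 = 0
R3: D + Q -> 2 A: (2·2) − (2·1 + 2·1) = 4 − 4 = 0
Every reaction leaves W unchanged, so W is conserved and no simulation is needed: W(T) = W(0) = 2·5 + 2·7 + 2·3 + 2·7 = 44

Value at T = 44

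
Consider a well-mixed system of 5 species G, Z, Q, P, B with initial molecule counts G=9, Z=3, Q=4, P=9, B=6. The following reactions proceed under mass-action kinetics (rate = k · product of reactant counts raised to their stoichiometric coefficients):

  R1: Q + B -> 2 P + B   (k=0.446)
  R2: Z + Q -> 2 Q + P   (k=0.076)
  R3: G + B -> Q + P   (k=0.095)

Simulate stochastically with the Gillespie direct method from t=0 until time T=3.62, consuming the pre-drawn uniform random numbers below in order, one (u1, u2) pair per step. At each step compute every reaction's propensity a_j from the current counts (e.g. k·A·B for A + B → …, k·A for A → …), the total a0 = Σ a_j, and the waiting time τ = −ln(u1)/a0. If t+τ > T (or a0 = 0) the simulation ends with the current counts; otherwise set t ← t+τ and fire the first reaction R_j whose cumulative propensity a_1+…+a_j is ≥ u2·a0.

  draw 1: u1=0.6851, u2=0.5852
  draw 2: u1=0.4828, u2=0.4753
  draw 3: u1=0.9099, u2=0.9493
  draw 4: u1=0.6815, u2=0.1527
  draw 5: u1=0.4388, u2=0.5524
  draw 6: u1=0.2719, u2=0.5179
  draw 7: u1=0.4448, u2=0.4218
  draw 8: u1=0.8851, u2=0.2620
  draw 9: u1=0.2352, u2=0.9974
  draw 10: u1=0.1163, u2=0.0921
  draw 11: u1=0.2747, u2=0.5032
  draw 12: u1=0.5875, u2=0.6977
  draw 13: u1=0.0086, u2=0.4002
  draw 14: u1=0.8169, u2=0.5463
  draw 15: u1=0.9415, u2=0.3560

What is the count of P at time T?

P at T = 31

t=0.000: G=9 Z=3 Q=4 P=9 B=6
Draw 1: a1=10.704, a2=0.912, a3=5.130, a0=16.746; τ=−ln(0.6851)/16.746=0.023 → t=0.023; u2·a0=0.5852·16.746=9.800 ≤ a1=10.704 → R1 fires; G=9 Z=3 Q=3 P=11 B=6
Draw 2: a1=8.028, a2=0.684, a3=5.130, a0=13.842; τ=−ln(0.4828)/13.842=0.053 → t=0.075; u2·a0=0.4753·13.842=6.579 ≤ a1=8.028 → R1 fires; G=9 Z=3 Q=2 P=13 B=6
Draw 3: a1=5.352, a2=0.456, a3=5.130, a0=10.938; τ=−ln(0.9099)/10.938=0.009 → t=0.084; u2·a0=0.9493·10.938=10.383; a1+a2=5.808 < 10.383 ≤ a1+…+a3=10.938 → R3 fires; G=8 Z=3 Q=3 P=14 B=5
Draw 4: a1=6.690, a2=0.684, a3=3.800, a0=11.174; τ=−ln(0.6815)/11.174=0.034 → t=0.118; u2·a0=0.1527·11.174=1.706 ≤ a1=6.690 → R1 fires; G=8 Z=3 Q=2 P=16 B=5
Draw 5: a1=4.460, a2=0.456, a3=3.800, a0=8.716; τ=−ln(0.4388)/8.716=0.095 → t=0.213; u2·a0=0.5524·8.716=4.815; a1=4.460 < 4.815 ≤ a1+a2=4.916 → R2 fires; G=8 Z=2 Q=3 P=17 B=5
Draw 6: a1=6.690, a2=0.456, a3=3.800, a0=10.946; τ=−ln(0.2719)/10.946=0.119 → t=0.332; u2·a0=0.5179·10.946=5.669 ≤ a1=6.690 → R1 fires; G=8 Z=2 Q=2 P=19 B=5
Draw 7: a1=4.460, a2=0.304, a3=3.800, a0=8.564; τ=−ln(0.4448)/8.564=0.095 → t=0.426; u2·a0=0.4218·8.564=3.612 ≤ a1=4.460 → R1 fires; G=8 Z=2 Q=1 P=21 B=5
Draw 8: a1=2.230, a2=0.152, a3=3.800, a0=6.182; τ=−ln(0.8851)/6.182=0.020 → t=0.446; u2·a0=0.2620·6.182=1.620 ≤ a1=2.230 → R1 fires; G=8 Z=2 Q=0 P=23 B=5
Draw 9: a1=0.000, a2=0.000, a3=3.800, a0=3.800; τ=−ln(0.2352)/3.800=0.381 → t=0.827; u2·a0=0.9974·3.800=3.790; a1+a2=0.000 < 3.790 ≤ a1+…+a3=3.800 → R3 fires; G=7 Z=2 Q=1 P=24 B=4
Draw 10: a1=1.784, a2=0.152, a3=2.660, a0=4.596; τ=−ln(0.1163)/4.596=0.468 → t=1.295; u2·a0=0.0921·4.596=0.423 ≤ a1=1.784 → R1 fires; G=7 Z=2 Q=0 P=26 B=4
Draw 11: a1=0.000, a2=0.000, a3=2.660, a0=2.660; τ=−ln(0.2747)/2.660=0.486 → t=1.781; u2·a0=0.5032·2.660=1.339; a1+a2=0.000 < 1.339 ≤ a1+…+a3=2.660 → R3 fires; G=6 Z=2 Q=1 P=27 B=3
Draw 12: a1=1.338, a2=0.152, a3=1.710, a0=3.200; τ=−ln(0.5875)/3.200=0.166 → t=1.947; u2·a0=0.6977·3.200=2.233; a1+a2=1.490 < 2.233 ≤ a1+…+a3=3.200 → R3 fires; G=5 Z=2 Q=2 P=28 B=2
Draw 13: a1=1.784, a2=0.304, a3=0.950, a0=3.038; τ=−ln(0.0086)/3.038=1.566 → t=3.512; u2·a0=0.4002·3.038=1.216 ≤ a1=1.784 → R1 fires; G=5 Z=2 Q=1 P=30 B=2
Draw 14: a1=0.892, a2=0.152, a3=0.950, a0=1.994; τ=−ln(0.8169)/1.994=0.101 → t=3.614; u2·a0=0.5463·1.994=1.089; a1+a2=1.044 < 1.089 ≤ a1+…+a3=1.994 → R3 fires; G=4 Z=2 Q=2 P=31 B=1
Draw 15: a1=0.892, a2=0.304, a3=0.380, a0=1.576; τ=−ln(0.9415)/1.576=0.038 → t=3.652 > T=3.62: stop.
Read off P at T=3.62: 31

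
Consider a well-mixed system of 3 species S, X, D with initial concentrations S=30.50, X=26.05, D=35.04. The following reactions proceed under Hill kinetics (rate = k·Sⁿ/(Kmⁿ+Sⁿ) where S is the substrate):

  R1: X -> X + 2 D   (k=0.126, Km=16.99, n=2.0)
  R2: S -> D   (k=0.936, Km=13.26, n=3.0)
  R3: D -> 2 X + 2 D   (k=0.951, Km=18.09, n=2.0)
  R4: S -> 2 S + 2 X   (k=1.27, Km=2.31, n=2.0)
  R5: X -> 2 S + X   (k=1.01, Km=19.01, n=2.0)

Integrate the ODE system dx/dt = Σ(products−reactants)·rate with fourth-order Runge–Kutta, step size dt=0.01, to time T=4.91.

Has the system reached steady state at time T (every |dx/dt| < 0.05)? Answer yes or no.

Steady state at T: no

RK4 with dt=0.01: 491 steps to T=4.91. Trajectory (selected grid times):
t=0.00: S=30.50 X=26.05 D=35.04
t=0.55: S=31.46 X=28.27 D=36.03
t=1.09: S=32.44 X=30.46 D=37.02
t=1.64: S=33.47 X=32.70 D=38.03
t=2.18: S=34.50 X=34.91 D=39.04
t=2.73: S=35.58 X=37.16 D=40.07
t=3.27: S=36.66 X=39.38 D=41.10
t=3.82: S=37.77 X=41.66 D=42.15
t=4.36: S=38.88 X=43.89 D=43.19
t=4.91: S=40.02 X=46.18 D=44.25
Rates at T: R1=0.1110, R2=0.9032, R3=0.8148, R4=1.2658, R5=0.8636
dx/dt at T (Σ net stoichiometry × rate): S=+2.0899, X=+4.1612, D=+1.9399
Largest |dx/dt| is |+4.1612| (X) ≥ 0.05 → not steady.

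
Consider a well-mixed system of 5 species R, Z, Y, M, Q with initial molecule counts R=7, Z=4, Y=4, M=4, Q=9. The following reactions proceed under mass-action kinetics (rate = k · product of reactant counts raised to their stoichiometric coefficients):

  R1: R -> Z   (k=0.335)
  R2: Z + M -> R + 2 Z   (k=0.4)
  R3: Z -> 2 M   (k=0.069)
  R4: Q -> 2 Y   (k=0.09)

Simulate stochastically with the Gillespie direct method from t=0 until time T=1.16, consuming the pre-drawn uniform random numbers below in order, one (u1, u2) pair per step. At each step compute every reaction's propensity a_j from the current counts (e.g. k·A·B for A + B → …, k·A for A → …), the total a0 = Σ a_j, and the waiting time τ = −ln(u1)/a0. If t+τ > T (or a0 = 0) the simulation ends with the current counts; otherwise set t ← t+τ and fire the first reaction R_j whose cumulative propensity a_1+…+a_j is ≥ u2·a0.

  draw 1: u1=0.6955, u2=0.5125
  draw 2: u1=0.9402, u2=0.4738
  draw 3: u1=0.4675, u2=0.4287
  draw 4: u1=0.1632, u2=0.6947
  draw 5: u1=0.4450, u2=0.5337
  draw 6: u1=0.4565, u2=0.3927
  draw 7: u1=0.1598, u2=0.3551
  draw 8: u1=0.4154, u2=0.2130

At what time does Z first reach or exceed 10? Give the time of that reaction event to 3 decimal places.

Threshold first reached at t = 0.695

t=0.000: R=7 Z=4 Y=4 M=4 Q=9
Draw 1: a1=2.345, a2=6.400, a3=0.276, a4=0.810, a0=9.831; τ=−ln(0.6955)/9.831=0.037 → t=0.037; u2·a0=0.5125·9.831=5.038; a1=2.345 < 5.038 ≤ a1+a2=8.745 → R2 fires; R=8 Z=5 Y=4 M=3 Q=9
Draw 2: a1=2.680, a2=6.000, a3=0.345, a4=0.810, a0=9.835; τ=−ln(0.9402)/9.835=0.006 → t=0.043; u2·a0=0.4738·9.835=4.660; a1=2.680 < 4.660 ≤ a1+a2=8.680 → R2 fires; R=9 Z=6 Y=4 M=2 Q=9
Draw 3: a1=3.015, a2=4.800, a3=0.414, a4=0.810, a0=9.039; τ=−ln(0.4675)/9.039=0.084 → t=0.127; u2·a0=0.4287·9.039=3.875; a1=3.015 < 3.875 ≤ a1+a2=7.815 → R2 fires; R=10 Z=7 Y=4 M=1 Q=9
Draw 4: a1=3.350, a2=2.800, a3=0.483, a4=0.810, a0=7.443; τ=−ln(0.1632)/7.443=0.244 → t=0.371; u2·a0=0.6947·7.443=5.171; a1=3.350 < 5.171 ≤ a1+a2=6.150 → R2 fires; R=11 Z=8 Y=4 M=0 Q=9
Draw 5: a1=3.685, a2=0.000, a3=0.552, a4=0.810, a0=5.047; τ=−ln(0.4450)/5.047=0.160 → t=0.531; u2·a0=0.5337·5.047=2.694 ≤ a1=3.685 → R1 fires; R=10 Z=9 Y=4 M=0 Q=9
Draw 6: a1=3.350, a2=0.000, a3=0.621, a4=0.810, a0=4.781; τ=−ln(0.4565)/4.781=0.164 → t=0.695; u2·a0=0.3927·4.781=1.877 ≤ a1=3.350 → R1 fires; R=9 Z=10 Y=4 M=0 Q=9
Draw 7: a1=3.015, a2=0.000, a3=0.690, a4=0.810, a0=4.515; τ=−ln(0.1598)/4.515=0.406 → t=1.101; u2·a0=0.3551·4.515=1.603 ≤ a1=3.015 → R1 fires; R=8 Z=11 Y=4 M=0 Q=9
Draw 8: a1=2.680, a2=0.000, a3=0.759, a4=0.810, a0=4.249; τ=−ln(0.4154)/4.249=0.207 → t=1.308 > T=1.16: stop.
Z first becomes ≥ 10 when it reaches 10 at the event at t=0.695.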